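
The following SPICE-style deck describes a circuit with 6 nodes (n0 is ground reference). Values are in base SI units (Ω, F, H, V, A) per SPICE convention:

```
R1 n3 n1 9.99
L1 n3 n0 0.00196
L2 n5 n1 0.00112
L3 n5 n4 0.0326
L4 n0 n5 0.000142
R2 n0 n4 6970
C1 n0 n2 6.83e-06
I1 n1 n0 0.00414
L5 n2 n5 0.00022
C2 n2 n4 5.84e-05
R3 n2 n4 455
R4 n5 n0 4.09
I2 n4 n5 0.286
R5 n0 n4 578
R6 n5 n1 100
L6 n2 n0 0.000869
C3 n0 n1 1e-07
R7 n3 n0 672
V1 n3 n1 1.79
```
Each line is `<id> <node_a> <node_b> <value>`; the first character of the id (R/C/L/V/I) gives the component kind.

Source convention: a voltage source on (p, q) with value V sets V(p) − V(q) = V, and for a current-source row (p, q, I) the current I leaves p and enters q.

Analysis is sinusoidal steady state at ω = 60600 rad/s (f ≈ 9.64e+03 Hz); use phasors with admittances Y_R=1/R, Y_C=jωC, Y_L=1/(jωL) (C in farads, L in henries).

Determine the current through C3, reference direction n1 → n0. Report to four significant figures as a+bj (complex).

Element admittances at ω=60600 rad/s:
  Y(R1) = 0.1001+0.000j S between n3,n1
  Y(L1) = 0.000-0.008419j S between n3,n0
  Y(L2) = 0.000-0.01473j S between n5,n1
  Y(L3) = 0.000-0.0005062j S between n5,n4
  Y(L4) = 0.000-0.1162j S between n0,n5
  Y(R2) = 0.0001435+0.000j S between n0,n4
  Y(C1) = 0.000+0.4139j S between n0,n2
  I1: injects 0.00414 A into n0 (from n1)
  Y(L5) = 0.000-0.07501j S between n2,n5
  Y(C2) = 0.000+3.539j S between n2,n4
  Y(R3) = 0.002198+0.000j S between n2,n4
  Y(R4) = 0.2445+0.000j S between n5,n0
  I2: injects 0.286 A into n5 (from n4)
  Y(R5) = 0.001730+0.000j S between n0,n4
  Y(R6) = 0.01000+0.000j S between n5,n1
  Y(L6) = 0.000-0.01899j S between n2,n0
  Y(C3) = 0.000+0.006060j S between n0,n1
  Y(R7) = 0.001488+0.000j S between n3,n0
  V1: constraint V(n3)−V(n1) = 1.79
Assemble and solve the 6×6 MNA system:
  V(n1)=-0.1154+0.7687j  V(n2)=-0.1904+0.7217j  V(n3)=1.675+0.7687j  V(n4)=-0.1910+0.8025j  V(n5)=0.7854+0.7305j
  i(V1)=-0.1881+0.01295j

-0.004658-0.0006993j A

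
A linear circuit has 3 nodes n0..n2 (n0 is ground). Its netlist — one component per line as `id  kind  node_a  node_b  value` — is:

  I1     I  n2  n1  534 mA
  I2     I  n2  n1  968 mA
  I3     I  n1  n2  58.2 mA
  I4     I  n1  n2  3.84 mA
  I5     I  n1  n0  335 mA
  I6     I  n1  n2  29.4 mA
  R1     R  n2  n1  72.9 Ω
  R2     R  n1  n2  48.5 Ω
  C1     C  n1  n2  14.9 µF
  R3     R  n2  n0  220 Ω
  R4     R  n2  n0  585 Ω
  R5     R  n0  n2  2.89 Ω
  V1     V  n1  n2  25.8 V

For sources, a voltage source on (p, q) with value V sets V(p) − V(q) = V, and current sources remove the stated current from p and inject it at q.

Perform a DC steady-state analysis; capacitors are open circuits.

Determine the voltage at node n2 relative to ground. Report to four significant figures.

-0.9510 V

MNA unknowns: 2 node voltages V₁..V_2 plus 1 source current (V1)
I1: z[2]−=0.534, z[1]+=0.534
I2: z[2]−=0.968, z[1]+=0.968
I3: z[1]−=0.0582, z[2]+=0.0582
I4: z[1]−=0.00384, z[2]+=0.00384
I5: z[1]−=0.335, z[0]+=0.335
I6: z[1]−=0.0294, z[2]+=0.0294
R1: Y=0.01372 on G[2,1]
R2: Y=0.02062 on G[1,2]
C1: Y=0.000 on G[1,2]
R3: Y=0.004545 on G[2,0]
R4: Y=0.001709 on G[2,0]
R5: Y=0.3460 on G[0,2]
V1: row V1−V2=25.8, i_V1 at 1,2
solve → V1=24.85, V2=-0.9510
aux → i_V1=0.1897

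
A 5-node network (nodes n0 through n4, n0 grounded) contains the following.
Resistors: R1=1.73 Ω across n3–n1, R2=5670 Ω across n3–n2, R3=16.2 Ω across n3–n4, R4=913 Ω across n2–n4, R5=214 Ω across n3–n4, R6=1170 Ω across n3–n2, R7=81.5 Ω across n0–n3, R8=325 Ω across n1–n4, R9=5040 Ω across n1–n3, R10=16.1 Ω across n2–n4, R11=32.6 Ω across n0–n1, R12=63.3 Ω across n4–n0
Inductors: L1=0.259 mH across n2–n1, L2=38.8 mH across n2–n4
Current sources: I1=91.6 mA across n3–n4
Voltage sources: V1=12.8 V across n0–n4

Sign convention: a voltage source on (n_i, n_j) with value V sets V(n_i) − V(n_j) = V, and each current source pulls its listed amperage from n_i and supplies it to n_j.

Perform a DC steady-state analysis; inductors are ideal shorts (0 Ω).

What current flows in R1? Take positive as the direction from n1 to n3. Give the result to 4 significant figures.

-0.05751 A

Apply KCL at each of the 4 non-ground nodes and solve the resulting linear system.
Node n1: branches {R1, L1, R8, R9, R11} → V_1 = -12.80
Node n2: branches {R2, R4, L1, R6, R10, L2} → V_2 = -12.80
Node n3: branches {R1, R2, R3, R5, R6, R7, R9, I1} → V_3 = -12.70
Node n4: branches {R3, R4, R5, R8, R10, L2, R12, I1, V1} → V_4 = -12.80
Source currents: i(L1)=-0.4502, i(L2)=0.4503, i(V1)=-0.7507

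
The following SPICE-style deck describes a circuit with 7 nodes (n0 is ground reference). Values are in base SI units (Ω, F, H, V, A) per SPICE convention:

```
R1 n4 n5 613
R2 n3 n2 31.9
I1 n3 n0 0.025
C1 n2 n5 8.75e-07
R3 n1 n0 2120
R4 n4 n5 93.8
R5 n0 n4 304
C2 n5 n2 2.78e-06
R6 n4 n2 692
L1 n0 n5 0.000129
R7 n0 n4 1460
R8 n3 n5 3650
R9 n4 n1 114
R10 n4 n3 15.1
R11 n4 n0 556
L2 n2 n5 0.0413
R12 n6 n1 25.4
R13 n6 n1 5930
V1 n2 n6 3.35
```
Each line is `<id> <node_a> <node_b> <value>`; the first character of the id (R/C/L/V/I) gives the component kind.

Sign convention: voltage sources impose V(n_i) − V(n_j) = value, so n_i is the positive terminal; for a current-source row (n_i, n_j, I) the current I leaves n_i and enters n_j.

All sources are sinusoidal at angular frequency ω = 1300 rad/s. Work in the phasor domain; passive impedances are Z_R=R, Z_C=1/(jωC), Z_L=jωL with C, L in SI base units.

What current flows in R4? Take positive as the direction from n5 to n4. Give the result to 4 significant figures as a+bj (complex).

0.01094+0.002232j A

MNA unknowns: 6 node voltages V₁..V_6 plus 1 source current (V1)
R1: Y=0.001631+0.000j on G[4,5]
R2: Y=0.03135+0.000j on G[3,2]
I1: z[3]−=0.025, z[0]+=0.025
C1: Y=0.000+0.001138j on G[2,5]
R3: Y=0.0004717+0.000j on G[1,0]
R4: Y=0.01066+0.000j on G[4,5]
R5: Y=0.003289+0.000j on G[0,4]
C2: Y=0.000+0.003614j on G[5,2]
R6: Y=0.001445+0.000j on G[4,2]
L1: Y=0.000-5.963j on G[0,5]
R7: Y=0.0006849+0.000j on G[0,4]
R8: Y=0.0002740+0.000j on G[3,5]
R9: Y=0.008772+0.000j on G[4,1]
R10: Y=0.06623+0.000j on G[4,3]
R11: Y=0.001799+0.000j on G[4,0]
L2: Y=0.000-0.01863j on G[2,5]
R12: Y=0.03937+0.000j on G[6,1]
R13: Y=0.0001686+0.000j on G[6,1]
V1: row V2−V6=3.35, i_V1 at 2,6
solve → V1=-3.135-0.3152j, V2=-0.2897-0.3418j, V3=-1.043-0.2532j, V4=-1.026-0.2123j, V5=-0.0002304-0.002951j, V6=-3.640-0.3418j
aux → i_V1=-0.01997-0.001051j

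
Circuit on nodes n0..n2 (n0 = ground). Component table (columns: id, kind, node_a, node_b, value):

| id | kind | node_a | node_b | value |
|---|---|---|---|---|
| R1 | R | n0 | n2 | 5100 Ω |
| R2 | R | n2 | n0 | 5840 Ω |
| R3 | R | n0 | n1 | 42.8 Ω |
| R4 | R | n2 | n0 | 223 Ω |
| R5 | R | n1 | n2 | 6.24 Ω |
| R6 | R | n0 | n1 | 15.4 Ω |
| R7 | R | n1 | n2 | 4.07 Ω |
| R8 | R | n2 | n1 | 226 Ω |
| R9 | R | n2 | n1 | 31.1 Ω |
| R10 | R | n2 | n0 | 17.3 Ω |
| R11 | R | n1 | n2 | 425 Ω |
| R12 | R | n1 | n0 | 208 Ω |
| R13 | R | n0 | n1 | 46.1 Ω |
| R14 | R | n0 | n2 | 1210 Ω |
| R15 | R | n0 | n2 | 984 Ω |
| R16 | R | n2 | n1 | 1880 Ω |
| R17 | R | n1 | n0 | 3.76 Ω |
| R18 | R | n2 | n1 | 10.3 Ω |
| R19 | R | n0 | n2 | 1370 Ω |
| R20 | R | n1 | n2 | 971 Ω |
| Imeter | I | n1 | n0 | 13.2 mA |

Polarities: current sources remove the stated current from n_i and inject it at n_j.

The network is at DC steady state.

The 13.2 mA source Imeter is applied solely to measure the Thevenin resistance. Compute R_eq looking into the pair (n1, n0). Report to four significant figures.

Apply KCL at each of the 2 non-ground nodes and solve the resulting linear system.
Node n1: branches {R3, R5, R6, R7, R8, R9, R11, R12, R13, R16, R17, R18, R20, Imeter} → V_1 = -0.03007
Node n2: branches {R1, R2, R4, R5, R7, R8, R9, R10, R11, R14, R15, R16, R18, R19, R20} → V_2 = -0.02685

R_eq = 2.278 Ω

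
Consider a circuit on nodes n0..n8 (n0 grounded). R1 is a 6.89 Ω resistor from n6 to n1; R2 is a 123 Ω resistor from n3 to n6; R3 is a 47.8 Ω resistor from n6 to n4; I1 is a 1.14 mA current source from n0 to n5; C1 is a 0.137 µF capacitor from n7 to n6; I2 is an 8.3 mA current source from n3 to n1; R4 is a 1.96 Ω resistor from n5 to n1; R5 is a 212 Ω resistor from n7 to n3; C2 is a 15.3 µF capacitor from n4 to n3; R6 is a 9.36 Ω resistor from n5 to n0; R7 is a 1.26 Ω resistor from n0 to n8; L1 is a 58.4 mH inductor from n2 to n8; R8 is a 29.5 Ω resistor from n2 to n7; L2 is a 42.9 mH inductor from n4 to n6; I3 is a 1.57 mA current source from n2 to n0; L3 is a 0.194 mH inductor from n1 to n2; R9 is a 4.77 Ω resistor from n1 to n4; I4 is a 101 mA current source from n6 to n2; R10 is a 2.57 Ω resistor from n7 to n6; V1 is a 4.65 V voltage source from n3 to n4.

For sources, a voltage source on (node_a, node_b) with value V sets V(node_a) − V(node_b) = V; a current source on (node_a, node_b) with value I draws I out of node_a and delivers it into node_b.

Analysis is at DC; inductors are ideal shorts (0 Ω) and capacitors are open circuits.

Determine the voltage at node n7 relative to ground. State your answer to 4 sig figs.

-0.2143 V

Apply KCL at each of the 8 non-ground nodes and solve the resulting linear system.
Node n1: branches {R1, I2, R4, L3, R9} → V_1 = -0.0007113
Node n2: branches {L1, R8, I3, L3, I4} → V_2 = -0.0007113
Node n3: branches {R2, I2, R5, C2, V1} → V_3 = 4.362
Node n4: branches {R3, C2, L2, R9, V1} → V_4 = -0.2884
Node n5: branches {I1, R4, R6} → V_5 = 0.001259
Node n6: branches {R1, R2, R3, C1, L2, I4, R10} → V_6 = -0.2884
Node n7: branches {C1, R5, R8, R10} → V_7 = -0.2143
Node n8: branches {R7, L1} → V_8 = -0.0007113
Source currents: i(L1)=-0.0005645, i(L2)=-0.007381, i(L3)=-0.09275, i(V1)=-0.06769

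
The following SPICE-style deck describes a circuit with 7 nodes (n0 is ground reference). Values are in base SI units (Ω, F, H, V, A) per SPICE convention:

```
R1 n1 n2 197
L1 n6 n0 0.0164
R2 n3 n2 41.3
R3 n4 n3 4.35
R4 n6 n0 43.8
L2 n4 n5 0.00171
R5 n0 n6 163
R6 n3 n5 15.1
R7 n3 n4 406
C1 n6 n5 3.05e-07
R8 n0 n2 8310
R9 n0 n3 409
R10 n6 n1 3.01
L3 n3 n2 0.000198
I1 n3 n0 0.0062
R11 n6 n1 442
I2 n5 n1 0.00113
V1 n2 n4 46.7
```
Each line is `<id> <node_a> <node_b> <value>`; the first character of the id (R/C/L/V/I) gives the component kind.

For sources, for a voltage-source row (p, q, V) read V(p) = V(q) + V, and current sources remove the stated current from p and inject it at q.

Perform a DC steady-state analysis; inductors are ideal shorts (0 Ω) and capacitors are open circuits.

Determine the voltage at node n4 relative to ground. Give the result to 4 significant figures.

-47.67 V

Element admittances at DC:
  Y(R1) = 0.005076 S between n1,n2
  L1: short n6↔n0 (DC inductor)
  Y(R2) = 0.02421 S between n3,n2
  Y(R3) = 0.2299 S between n4,n3
  Y(R4) = 0.02283 S between n6,n0
  L2: short n4↔n5 (DC inductor)
  Y(R5) = 0.006135 S between n0,n6
  Y(R6) = 0.06623 S between n3,n5
  Y(R7) = 0.002463 S between n3,n4
  Y(C1) = 0.000 S between n6,n5
  Y(R8) = 0.0001203 S between n0,n2
  Y(R9) = 0.002445 S between n0,n3
  Y(R10) = 0.3322 S between n6,n1
  L3: short n3↔n2 (DC inductor)
  I1: injects 0.0062 A into n0 (from n3)
  Y(R11) = 0.002262 S between n6,n1
  I2: injects 0.00113 A into n1 (from n5)
  V1: constraint V(n2)−V(n4) = 46.7
Assemble and solve the 10×10 MNA system:
  V(n1)=-0.01112  V(n2)=-0.9666  V(n3)=-0.9666  V(n4)=-47.67  V(n5)=-47.67  V(n6)=0.000
  i(L1)=-0.003720  i(L2)=-3.092  i(L3)=-13.95  i(V1)=-13.94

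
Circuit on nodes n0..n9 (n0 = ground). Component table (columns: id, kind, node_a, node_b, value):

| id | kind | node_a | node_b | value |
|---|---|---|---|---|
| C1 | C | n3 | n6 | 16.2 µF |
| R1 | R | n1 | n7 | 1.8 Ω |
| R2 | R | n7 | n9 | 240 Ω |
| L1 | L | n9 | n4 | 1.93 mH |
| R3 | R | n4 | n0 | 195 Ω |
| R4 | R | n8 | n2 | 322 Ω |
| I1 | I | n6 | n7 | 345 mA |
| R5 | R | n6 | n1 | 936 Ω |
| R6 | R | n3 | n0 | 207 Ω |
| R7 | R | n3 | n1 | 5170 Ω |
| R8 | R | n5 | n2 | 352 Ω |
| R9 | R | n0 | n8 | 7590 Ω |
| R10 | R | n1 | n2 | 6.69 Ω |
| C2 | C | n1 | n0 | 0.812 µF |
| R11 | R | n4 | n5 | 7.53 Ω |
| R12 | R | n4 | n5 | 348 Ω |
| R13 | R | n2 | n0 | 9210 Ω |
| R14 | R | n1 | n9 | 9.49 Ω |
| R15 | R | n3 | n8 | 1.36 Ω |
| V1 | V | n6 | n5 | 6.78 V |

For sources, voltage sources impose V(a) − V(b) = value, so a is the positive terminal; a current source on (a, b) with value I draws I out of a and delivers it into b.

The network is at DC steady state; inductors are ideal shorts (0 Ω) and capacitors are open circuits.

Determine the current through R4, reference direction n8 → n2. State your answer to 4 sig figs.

MNA unknowns: 9 node voltages V₁..V_9 plus 2 source currents (L1, V1)
C1: Y=0.000 on G[3,6]
R1: Y=0.5556 on G[1,7]
R2: Y=0.004167 on G[7,9]
L1: row V9−V4=0, i_L1 at 9,4
R3: Y=0.005128 on G[4,0]
R4: Y=0.003106 on G[8,2]
I1: z[6]−=0.345, z[7]+=0.345
R5: Y=0.001068 on G[6,1]
R6: Y=0.004831 on G[3,0]
R7: Y=0.0001934 on G[3,1]
R8: Y=0.002841 on G[5,2]
R9: Y=0.0001318 on G[0,8]
R10: Y=0.1495 on G[1,2]
C2: Y=0.000 on G[1,0]
R11: Y=0.1328 on G[4,5]
R12: Y=0.002874 on G[4,5]
R13: Y=0.0001086 on G[2,0]
R14: Y=0.1054 on G[1,9]
R15: Y=0.7353 on G[3,8]
V1: row V6−V5=6.78, i_V1 at 6,5
solve → V1=2.142, V2=2.015, V3=0.8058, V4=-0.8226, V5=-3.266, V6=3.514, V7=2.737, V8=0.8107, V9=-0.8226
aux → i_L1=0.3272, i_V1=-0.3465

-0.003741 A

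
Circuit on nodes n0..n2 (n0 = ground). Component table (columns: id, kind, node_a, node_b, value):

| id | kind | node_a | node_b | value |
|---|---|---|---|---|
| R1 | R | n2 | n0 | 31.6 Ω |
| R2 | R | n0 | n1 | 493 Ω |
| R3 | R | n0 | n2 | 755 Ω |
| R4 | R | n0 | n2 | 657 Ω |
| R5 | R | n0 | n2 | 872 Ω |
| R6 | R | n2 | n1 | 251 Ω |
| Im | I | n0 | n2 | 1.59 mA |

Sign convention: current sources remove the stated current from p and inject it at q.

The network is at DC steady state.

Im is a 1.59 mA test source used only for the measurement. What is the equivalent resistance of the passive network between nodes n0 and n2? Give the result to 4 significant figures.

R_eq = 27.04 Ω

Element admittances at DC:
  Y(R1) = 0.03165 S between n2,n0
  Y(R2) = 0.002028 S between n0,n1
  Y(R3) = 0.001325 S between n0,n2
  Y(R4) = 0.001522 S between n0,n2
  Y(R5) = 0.001147 S between n0,n2
  Y(R6) = 0.003984 S between n2,n1
  Im: injects 0.00159 A into n2 (from n0)
Assemble and solve the 2×2 MNA system:
  V(n1)=0.02849  V(n2)=0.04299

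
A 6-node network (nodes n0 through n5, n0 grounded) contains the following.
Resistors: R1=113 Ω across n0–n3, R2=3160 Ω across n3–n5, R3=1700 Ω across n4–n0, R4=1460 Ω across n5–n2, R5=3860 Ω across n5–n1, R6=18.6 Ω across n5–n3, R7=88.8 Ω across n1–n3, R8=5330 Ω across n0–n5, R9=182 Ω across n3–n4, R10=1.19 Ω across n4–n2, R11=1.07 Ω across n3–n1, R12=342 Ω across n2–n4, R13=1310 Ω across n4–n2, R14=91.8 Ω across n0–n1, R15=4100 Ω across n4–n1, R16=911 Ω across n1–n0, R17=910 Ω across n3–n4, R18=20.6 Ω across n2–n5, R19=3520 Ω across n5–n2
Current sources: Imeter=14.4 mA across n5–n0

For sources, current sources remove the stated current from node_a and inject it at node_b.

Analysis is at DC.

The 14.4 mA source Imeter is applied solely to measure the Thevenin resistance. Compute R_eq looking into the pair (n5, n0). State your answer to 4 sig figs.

Element admittances at DC:
  Y(R1) = 0.008850 S between n0,n3
  Y(R2) = 0.0003165 S between n3,n5
  Y(R3) = 0.0005882 S between n4,n0
  Y(R4) = 0.0006849 S between n5,n2
  Y(R5) = 0.0002591 S between n5,n1
  Y(R6) = 0.05376 S between n5,n3
  Y(R7) = 0.01126 S between n1,n3
  Y(R8) = 0.0001876 S between n0,n5
  Y(R9) = 0.005495 S between n3,n4
  Y(R10) = 0.8403 S between n4,n2
  Y(R11) = 0.9346 S between n3,n1
  Y(R12) = 0.002924 S between n2,n4
  Y(R13) = 0.0007634 S between n4,n2
  Y(R14) = 0.01089 S between n0,n1
  Y(R15) = 0.0002439 S between n4,n1
  Y(R16) = 0.001098 S between n1,n0
  Y(R17) = 0.001099 S between n3,n4
  Y(R18) = 0.04854 S between n2,n5
  Y(R19) = 0.0002841 S between n5,n2
  Imeter: injects 0.0144 A into n0 (from n5)
Assemble and solve the 5×5 MNA system:
  V(n1)=-0.6554  V(n2)=-0.8558  V(n3)=-0.6635  V(n4)=-0.8537  V(n5)=-0.8922

R_eq = 61.96 Ω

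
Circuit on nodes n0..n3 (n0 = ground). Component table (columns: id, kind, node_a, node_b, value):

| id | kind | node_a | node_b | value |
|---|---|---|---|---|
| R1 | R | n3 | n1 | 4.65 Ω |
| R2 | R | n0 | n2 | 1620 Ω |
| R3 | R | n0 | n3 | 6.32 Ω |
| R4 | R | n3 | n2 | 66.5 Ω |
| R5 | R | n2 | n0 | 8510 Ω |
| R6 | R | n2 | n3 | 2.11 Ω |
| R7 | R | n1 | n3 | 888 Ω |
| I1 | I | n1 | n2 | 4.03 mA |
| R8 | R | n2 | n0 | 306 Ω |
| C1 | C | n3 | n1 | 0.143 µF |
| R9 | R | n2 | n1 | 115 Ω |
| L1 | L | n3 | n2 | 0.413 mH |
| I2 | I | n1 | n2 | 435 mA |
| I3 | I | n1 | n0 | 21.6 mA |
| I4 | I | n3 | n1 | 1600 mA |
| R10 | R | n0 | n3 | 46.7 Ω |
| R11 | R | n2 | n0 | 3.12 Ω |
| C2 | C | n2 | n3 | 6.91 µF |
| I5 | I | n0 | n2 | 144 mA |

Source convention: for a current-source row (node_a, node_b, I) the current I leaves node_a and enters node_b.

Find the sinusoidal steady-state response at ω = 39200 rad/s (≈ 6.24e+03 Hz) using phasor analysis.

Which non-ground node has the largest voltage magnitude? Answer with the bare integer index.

1

MNA unknowns: 3 node voltages V₁..V_3
R1: Y=0.2151+0.000j on G[3,1]
R2: Y=0.0006173+0.000j on G[0,2]
R3: Y=0.1582+0.000j on G[0,3]
R4: Y=0.01504+0.000j on G[3,2]
R5: Y=0.0001175+0.000j on G[2,0]
R6: Y=0.4739+0.000j on G[2,3]
R7: Y=0.001126+0.000j on G[1,3]
I1: z[1]−=0.00403, z[2]+=0.00403
R8: Y=0.003268+0.000j on G[2,0]
C1: Y=0.000+0.005606j on G[3,1]
R9: Y=0.008696+0.000j on G[2,1]
L1: Y=0.000-0.06177j on G[3,2]
I2: z[1]−=0.435, z[2]+=0.435
I3: z[1]−=0.0216, z[0]+=0.0216
I4: z[3]−=1.6, z[1]+=1.6
R10: Y=0.02141+0.000j on G[0,3]
R11: Y=0.3205+0.000j on G[2,0]
C2: Y=0.000+0.2709j on G[2,3]
I5: z[0]−=0.144, z[2]+=0.144
solve → V1=4.822+0.03936j, V2=0.5281-0.09797j, V3=-0.2726+0.1770j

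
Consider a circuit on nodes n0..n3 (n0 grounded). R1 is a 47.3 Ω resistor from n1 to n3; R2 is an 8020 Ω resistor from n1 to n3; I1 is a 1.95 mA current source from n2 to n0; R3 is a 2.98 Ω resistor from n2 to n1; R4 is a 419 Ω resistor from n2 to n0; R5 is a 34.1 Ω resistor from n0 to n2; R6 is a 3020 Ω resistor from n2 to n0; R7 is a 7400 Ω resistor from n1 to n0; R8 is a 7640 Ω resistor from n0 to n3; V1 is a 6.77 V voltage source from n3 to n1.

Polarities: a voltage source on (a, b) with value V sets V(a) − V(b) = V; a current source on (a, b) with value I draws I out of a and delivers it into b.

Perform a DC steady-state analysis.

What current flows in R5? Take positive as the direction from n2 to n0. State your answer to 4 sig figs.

Apply KCL at each of the 3 non-ground nodes and solve the resulting linear system.
Node n1: branches {R1, R2, R3, R7, V1} → V_1 = -0.09033
Node n2: branches {I1, R3, R4, R5, R6} → V_2 = -0.08776
Node n3: branches {R1, R2, R8, V1} → V_3 = 6.680
Source currents: i(V1)=-0.1448

-0.002574 A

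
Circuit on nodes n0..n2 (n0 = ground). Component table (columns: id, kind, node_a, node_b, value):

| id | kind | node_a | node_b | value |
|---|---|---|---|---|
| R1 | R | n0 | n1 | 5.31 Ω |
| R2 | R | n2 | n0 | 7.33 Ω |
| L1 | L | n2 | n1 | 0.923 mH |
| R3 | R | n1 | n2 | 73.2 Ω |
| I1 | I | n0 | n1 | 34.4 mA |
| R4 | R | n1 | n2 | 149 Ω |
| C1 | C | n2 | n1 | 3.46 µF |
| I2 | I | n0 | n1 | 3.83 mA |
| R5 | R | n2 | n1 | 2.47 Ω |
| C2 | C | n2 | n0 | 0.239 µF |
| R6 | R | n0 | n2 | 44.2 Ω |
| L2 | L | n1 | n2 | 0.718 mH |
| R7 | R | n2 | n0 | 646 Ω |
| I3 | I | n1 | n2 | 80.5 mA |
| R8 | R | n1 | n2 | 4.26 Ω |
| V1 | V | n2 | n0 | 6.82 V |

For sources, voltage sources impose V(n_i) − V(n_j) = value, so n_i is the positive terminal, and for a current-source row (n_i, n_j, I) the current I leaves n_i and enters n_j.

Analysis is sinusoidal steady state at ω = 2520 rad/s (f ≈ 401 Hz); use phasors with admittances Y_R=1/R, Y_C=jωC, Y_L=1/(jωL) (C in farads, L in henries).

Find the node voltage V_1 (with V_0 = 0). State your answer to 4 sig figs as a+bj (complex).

6.145-0.7745j V

Element admittances at ω=2520 rad/s:
  Y(R1) = 0.1883+0.000j S between n0,n1
  Y(R2) = 0.1364+0.000j S between n2,n0
  Y(L1) = 0.000-0.4299j S between n2,n1
  Y(R3) = 0.01366+0.000j S between n1,n2
  I1: injects 0.0344 A into n1 (from n0)
  Y(R4) = 0.006711+0.000j S between n1,n2
  Y(C1) = 0.000+0.008719j S between n2,n1
  I2: injects 0.00383 A into n1 (from n0)
  Y(R5) = 0.4049+0.000j S between n2,n1
  Y(C2) = 0.000+0.0006023j S between n2,n0
  Y(R6) = 0.02262+0.000j S between n0,n2
  Y(L2) = 0.000-0.5527j S between n1,n2
  Y(R7) = 0.001548+0.000j S between n2,n0
  I3: injects 0.0805 A into n2 (from n1)
  Y(R8) = 0.2347+0.000j S between n1,n2
  V1: constraint V(n2)−V(n0) = 6.82
Assemble and solve the 3×3 MNA system:
  V(n1)=6.145-0.7745j  V(n2)=6.820+0.000j
  i(V1)=-2.214+0.1418j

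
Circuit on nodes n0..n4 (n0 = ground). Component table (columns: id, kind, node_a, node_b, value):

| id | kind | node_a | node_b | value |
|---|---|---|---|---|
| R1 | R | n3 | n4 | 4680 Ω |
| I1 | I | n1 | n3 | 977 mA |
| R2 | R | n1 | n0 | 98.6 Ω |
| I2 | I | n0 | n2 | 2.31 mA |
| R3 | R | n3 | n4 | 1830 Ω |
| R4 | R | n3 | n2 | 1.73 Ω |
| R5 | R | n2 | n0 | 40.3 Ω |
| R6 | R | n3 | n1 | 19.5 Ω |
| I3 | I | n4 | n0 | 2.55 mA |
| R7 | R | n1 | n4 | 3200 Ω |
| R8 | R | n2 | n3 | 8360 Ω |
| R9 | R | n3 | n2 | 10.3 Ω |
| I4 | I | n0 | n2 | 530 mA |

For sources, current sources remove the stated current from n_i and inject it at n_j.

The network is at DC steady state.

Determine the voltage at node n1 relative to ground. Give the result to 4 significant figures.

1.457 V

Apply KCL at each of the 4 non-ground nodes and solve the resulting linear system.
Node n1: branches {I1, R2, R6, R7} → V_1 = 1.457
Node n2: branches {I2, R4, R5, R8, R9, I4} → V_2 = 20.75
Node n3: branches {R1, I1, R3, R4, R6, R8, R9} → V_3 = 20.73
Node n4: branches {R1, R3, I3, R7} → V_4 = 12.74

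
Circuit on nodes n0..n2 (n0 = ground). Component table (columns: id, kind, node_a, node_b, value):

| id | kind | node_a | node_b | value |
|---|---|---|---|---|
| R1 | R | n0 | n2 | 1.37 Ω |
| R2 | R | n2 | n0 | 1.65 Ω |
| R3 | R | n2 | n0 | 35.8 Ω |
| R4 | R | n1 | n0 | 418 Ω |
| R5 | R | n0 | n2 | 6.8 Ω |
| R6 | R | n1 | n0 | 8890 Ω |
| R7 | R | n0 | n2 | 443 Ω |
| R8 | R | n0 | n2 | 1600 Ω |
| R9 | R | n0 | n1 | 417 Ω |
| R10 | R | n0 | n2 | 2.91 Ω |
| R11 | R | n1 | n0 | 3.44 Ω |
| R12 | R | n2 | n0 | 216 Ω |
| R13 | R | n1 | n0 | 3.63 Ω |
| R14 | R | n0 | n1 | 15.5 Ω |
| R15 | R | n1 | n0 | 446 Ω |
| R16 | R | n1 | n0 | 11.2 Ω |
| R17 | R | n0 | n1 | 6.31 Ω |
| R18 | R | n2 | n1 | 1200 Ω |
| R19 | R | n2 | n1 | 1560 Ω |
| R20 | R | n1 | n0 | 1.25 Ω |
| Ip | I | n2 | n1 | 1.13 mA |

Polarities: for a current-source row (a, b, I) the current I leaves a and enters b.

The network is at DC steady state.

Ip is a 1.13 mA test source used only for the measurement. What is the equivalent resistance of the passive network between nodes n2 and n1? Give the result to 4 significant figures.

MNA unknowns: 2 node voltages V₁..V_2
R1: Y=0.7299 on G[0,2]
R2: Y=0.6061 on G[2,0]
R3: Y=0.02793 on G[2,0]
R4: Y=0.002392 on G[1,0]
R5: Y=0.1471 on G[0,2]
R6: Y=0.0001125 on G[1,0]
R7: Y=0.002257 on G[0,2]
R8: Y=0.0006250 on G[0,2]
R9: Y=0.002398 on G[0,1]
R10: Y=0.3436 on G[0,2]
R11: Y=0.2907 on G[1,0]
R12: Y=0.004630 on G[2,0]
R13: Y=0.2755 on G[1,0]
R14: Y=0.06452 on G[0,1]
R15: Y=0.002242 on G[1,0]
R16: Y=0.08929 on G[1,0]
R17: Y=0.1585 on G[0,1]
R18: Y=0.0008333 on G[2,1]
R19: Y=0.0006410 on G[2,1]
R20: Y=0.8000 on G[1,0]
Ip: z[2]−=0.00113, z[1]+=0.00113
solve → V1=0.0006693, V2=-0.0006058

R_eq = 1.128 Ω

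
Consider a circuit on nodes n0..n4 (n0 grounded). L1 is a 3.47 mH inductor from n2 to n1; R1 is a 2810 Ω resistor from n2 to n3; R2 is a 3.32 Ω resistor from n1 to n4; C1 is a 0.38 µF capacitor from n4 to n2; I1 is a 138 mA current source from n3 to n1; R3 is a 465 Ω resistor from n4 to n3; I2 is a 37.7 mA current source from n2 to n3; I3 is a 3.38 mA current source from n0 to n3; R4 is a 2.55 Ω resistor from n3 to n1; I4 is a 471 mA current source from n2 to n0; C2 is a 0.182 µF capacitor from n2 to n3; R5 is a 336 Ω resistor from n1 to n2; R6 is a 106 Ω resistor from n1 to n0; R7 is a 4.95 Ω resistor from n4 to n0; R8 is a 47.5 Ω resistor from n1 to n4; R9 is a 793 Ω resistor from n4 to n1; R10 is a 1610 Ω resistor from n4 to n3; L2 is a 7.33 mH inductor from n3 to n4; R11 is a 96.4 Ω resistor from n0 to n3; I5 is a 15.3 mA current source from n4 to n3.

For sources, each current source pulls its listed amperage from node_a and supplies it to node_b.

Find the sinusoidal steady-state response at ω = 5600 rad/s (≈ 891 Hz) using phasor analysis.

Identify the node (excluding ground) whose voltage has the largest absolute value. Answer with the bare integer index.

MNA unknowns: 4 node voltages V₁..V_4
L1: Y=0.000-0.05146j on G[2,1]
R1: Y=0.0003559+0.000j on G[2,3]
R2: Y=0.3012+0.000j on G[1,4]
C1: Y=0.000+0.002128j on G[4,2]
I1: z[3]−=0.138, z[1]+=0.138
R3: Y=0.002151+0.000j on G[4,3]
I2: z[2]−=0.0377, z[3]+=0.0377
I3: z[0]−=0.00338, z[3]+=0.00338
R4: Y=0.3922+0.000j on G[3,1]
I4: z[2]−=0.471, z[0]+=0.471
C2: Y=0.000+0.001019j on G[2,3]
R5: Y=0.002976+0.000j on G[1,2]
R6: Y=0.009434+0.000j on G[1,0]
R7: Y=0.2020+0.000j on G[4,0]
R8: Y=0.02105+0.000j on G[1,4]
R9: Y=0.001261+0.000j on G[4,1]
R10: Y=0.0006211+0.000j on G[4,3]
L2: Y=0.000-0.02436j on G[3,4]
R11: Y=0.01037+0.000j on G[0,3]
I5: z[4]−=0.0153, z[3]+=0.0153
solve → V1=-3.237-0.06660j, V2=-4.012-10.54j, V3=-3.311-0.1545j, V4=-1.994+0.01104j

2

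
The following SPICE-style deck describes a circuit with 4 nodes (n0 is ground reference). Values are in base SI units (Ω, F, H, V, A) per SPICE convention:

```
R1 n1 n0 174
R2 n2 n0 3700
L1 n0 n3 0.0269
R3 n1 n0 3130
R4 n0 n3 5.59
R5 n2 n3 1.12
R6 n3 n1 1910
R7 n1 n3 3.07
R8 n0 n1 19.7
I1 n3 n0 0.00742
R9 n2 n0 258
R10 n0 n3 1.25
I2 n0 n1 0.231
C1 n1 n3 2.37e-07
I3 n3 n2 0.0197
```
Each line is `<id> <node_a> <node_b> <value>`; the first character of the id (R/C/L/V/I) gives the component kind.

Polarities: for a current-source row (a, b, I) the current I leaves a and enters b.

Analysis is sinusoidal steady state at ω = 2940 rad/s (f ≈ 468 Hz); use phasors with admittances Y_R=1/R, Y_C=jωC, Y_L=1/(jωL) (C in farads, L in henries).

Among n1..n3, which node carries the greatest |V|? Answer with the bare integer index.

Element admittances at ω=2940 rad/s:
  Y(R1) = 0.005747+0.000j S between n1,n0
  Y(R2) = 0.0002703+0.000j S between n2,n0
  Y(L1) = 0.000-0.01264j S between n0,n3
  Y(R3) = 0.0003195+0.000j S between n1,n0
  Y(R4) = 0.1789+0.000j S between n0,n3
  Y(R5) = 0.8929+0.000j S between n2,n3
  Y(R6) = 0.0005236+0.000j S between n3,n1
  Y(R7) = 0.3257+0.000j S between n1,n3
  Y(R8) = 0.05076+0.000j S between n0,n1
  I1: injects 0.00742 A into n0 (from n3)
  Y(R9) = 0.003876+0.000j S between n2,n0
  Y(R10) = 0.8000+0.000j S between n0,n3
  I2: injects 0.231 A into n1 (from n0)
  Y(C1) = 0.000+0.0006968j S between n1,n3
  I3: injects 0.0197 A into n2 (from n3)
Assemble and solve the 3×3 MNA system:
  V(n1)=0.7592+0.0009170j  V(n2)=0.2045+0.002296j  V(n3)=0.1834+0.002306j

1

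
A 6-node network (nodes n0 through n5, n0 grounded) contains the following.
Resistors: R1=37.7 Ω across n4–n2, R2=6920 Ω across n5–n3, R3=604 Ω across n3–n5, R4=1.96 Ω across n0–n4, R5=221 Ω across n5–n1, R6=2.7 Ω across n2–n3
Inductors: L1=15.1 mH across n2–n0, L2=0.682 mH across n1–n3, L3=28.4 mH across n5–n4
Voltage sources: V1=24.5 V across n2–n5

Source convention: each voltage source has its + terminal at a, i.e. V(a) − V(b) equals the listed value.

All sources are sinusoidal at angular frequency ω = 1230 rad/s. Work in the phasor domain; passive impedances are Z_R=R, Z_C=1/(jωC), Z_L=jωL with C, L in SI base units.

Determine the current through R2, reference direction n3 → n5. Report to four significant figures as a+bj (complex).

MNA unknowns: 5 node voltages V₁..V_5 plus 1 source current (V1)
R1: Y=0.02653+0.000j on G[4,2]
L1: Y=0.000-0.05384j on G[2,0]
R2: Y=0.0001445+0.000j on G[5,3]
R3: Y=0.001656+0.000j on G[3,5]
R4: Y=0.5102+0.000j on G[0,4]
L2: Y=0.000-1.192j on G[1,3]
R5: Y=0.004525+0.000j on G[5,1]
R6: Y=0.3704+0.000j on G[2,3]
L3: Y=0.000-0.02863j on G[5,4]
V1: row V2−V5=24.5, i_V1 at 2,5
solve → V1=7.233-2.198j, V2=7.645-2.107j, V3=7.233-2.106j, V4=0.2224+0.8067j, V5=-16.86-2.107j
aux → i_V1=-0.2358+0.4893j

0.003481+1.587e-07j A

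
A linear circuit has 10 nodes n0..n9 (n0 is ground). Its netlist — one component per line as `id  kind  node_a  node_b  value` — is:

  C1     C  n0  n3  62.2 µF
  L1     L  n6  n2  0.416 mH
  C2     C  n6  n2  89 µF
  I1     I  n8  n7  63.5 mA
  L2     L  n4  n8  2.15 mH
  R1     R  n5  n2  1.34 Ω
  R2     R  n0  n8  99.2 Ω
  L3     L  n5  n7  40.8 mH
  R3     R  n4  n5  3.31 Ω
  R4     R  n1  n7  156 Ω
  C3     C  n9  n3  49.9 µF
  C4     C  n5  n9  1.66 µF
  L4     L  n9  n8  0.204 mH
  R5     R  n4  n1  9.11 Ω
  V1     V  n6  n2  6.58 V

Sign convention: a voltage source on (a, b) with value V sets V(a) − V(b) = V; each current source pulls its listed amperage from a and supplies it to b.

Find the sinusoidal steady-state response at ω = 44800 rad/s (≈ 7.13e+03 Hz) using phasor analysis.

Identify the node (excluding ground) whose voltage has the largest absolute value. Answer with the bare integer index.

7

Apply KCL at each of the 9 non-ground nodes and solve the resulting linear system.
Node n1: branches {R4, R5} → V_1 = 0.8356-0.8082j
Node n2: branches {L1, C2, R1, V1} → V_2 = 0.04477-0.8901j
Node n3: branches {C1, C3} → V_3 = 0.002181-8.517e-05j
Node n4: branches {L2, R3, R5} → V_4 = 0.2620-0.8611j
Node n5: branches {R1, L3, R3, C4} → V_5 = 0.04477-0.8901j
Node n6: branches {L1, C2, V1} → V_6 = 6.625-0.8901j
Node n7: branches {I1, L3, R4} → V_7 = 10.66+0.09757j
Node n8: branches {I1, L2, R2, L4} → V_8 = -0.02354-0.6029j
Node n9: branches {C3, C4, L4} → V_9 = 0.004899-0.0001913j
Source currents: i(V1)=0.000-25.88j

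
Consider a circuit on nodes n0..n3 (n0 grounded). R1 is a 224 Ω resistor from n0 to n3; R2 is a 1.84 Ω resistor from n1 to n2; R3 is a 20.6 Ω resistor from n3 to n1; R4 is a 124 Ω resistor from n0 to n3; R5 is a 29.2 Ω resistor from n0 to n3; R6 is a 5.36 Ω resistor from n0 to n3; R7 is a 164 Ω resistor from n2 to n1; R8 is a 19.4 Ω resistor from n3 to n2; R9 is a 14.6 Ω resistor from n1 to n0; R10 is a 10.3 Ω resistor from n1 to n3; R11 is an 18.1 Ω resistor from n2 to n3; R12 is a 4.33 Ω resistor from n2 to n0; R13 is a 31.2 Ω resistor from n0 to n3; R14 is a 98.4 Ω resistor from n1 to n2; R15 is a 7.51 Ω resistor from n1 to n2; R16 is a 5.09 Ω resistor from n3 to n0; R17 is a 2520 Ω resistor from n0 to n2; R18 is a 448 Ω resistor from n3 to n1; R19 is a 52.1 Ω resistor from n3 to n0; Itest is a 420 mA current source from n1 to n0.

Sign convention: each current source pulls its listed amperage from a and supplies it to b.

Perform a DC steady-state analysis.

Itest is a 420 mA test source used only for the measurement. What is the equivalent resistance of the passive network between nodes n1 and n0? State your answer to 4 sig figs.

Element admittances at DC:
  Y(R1) = 0.004464 S between n0,n3
  Y(R2) = 0.5435 S between n1,n2
  Y(R3) = 0.04854 S between n3,n1
  Y(R4) = 0.008065 S between n0,n3
  Y(R5) = 0.03425 S between n0,n3
  Y(R6) = 0.1866 S between n0,n3
  Y(R7) = 0.006098 S between n2,n1
  Y(R8) = 0.05155 S between n3,n2
  Y(R9) = 0.06849 S between n1,n0
  Y(R10) = 0.09709 S between n1,n3
  Y(R11) = 0.05525 S between n2,n3
  Y(R12) = 0.2309 S between n2,n0
  Y(R13) = 0.03205 S between n0,n3
  Y(R14) = 0.01016 S between n1,n2
  Y(R15) = 0.1332 S between n1,n2
  Y(R16) = 0.1965 S between n3,n0
  Y(R17) = 0.0003968 S between n0,n2
  Y(R18) = 0.002232 S between n3,n1
  Y(R19) = 0.01919 S between n3,n0
  Itest: injects 0.42 A into n0 (from n1)
Assemble and solve the 3×3 MNA system:
  V(n1)=-1.114  V(n2)=-0.7836  V(n3)=-0.3376

R_eq = 2.652 Ω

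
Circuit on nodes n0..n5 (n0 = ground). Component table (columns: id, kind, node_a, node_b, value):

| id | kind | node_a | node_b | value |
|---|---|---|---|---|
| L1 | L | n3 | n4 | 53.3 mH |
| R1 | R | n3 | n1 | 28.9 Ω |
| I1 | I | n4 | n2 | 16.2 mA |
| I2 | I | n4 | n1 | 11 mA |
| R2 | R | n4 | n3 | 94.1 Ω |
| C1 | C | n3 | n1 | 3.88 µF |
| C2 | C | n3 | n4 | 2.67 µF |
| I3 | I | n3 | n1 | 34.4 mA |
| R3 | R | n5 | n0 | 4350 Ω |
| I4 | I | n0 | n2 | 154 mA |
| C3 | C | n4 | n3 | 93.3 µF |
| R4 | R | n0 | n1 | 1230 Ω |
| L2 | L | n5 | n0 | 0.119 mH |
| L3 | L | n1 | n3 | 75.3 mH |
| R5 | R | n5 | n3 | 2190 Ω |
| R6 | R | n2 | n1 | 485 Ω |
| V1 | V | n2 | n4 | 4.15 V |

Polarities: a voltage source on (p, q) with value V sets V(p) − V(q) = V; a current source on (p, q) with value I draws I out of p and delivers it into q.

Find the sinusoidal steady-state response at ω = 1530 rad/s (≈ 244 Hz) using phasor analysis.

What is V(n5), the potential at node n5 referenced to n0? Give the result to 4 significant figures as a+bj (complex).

-6.641e-06+0.01015j V

Apply KCL at each of the 5 non-ground nodes and solve the resulting linear system.
Node n1: branches {R1, I2, C1, I3, R4, L3, R6} → V_1 = 120.9-0.04774j
Node n2: branches {I1, I4, R6, V1} → V_2 = 126.3-0.8772j
Node n3: branches {L1, R1, R2, C1, C2, I3, C3, L3, R5} → V_3 = 122.1+0.09514j
Node n4: branches {L1, I1, I2, R2, C2, C3, V1} → V_4 = 122.1-0.8772j
Node n5: branches {R3, L2, R5} → V_5 = -6.641e-06+0.01015j
Source currents: i(V1)=0.1590+0.001710j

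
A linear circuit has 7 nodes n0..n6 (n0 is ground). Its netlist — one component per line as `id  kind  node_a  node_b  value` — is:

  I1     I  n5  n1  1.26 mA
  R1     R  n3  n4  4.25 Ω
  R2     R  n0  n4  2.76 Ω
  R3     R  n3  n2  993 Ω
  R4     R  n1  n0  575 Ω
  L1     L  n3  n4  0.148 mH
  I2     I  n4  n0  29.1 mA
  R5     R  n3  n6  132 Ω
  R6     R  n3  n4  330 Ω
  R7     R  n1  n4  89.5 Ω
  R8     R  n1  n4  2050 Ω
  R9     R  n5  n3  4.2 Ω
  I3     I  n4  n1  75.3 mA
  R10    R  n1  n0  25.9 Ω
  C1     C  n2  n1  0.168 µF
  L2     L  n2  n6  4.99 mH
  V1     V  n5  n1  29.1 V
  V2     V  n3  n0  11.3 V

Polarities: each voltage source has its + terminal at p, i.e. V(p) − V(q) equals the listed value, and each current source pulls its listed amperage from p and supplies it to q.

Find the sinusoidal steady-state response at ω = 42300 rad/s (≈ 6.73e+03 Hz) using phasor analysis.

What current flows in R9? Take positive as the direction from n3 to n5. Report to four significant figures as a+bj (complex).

-1.002+0.03343j A

Element admittances at ω=42300 rad/s:
  I1: injects 0.00126 A into n1 (from n5)
  Y(R1) = 0.2353+0.000j S between n3,n4
  Y(R2) = 0.3623+0.000j S between n0,n4
  Y(R3) = 0.001007+0.000j S between n3,n2
  Y(R4) = 0.001739+0.000j S between n1,n0
  Y(L1) = 0.000-0.1597j S between n3,n4
  I2: injects 0.0291 A into n0 (from n4)
  Y(R5) = 0.007576+0.000j S between n3,n6
  Y(R6) = 0.003030+0.000j S between n3,n4
  Y(R7) = 0.01117+0.000j S between n1,n4
  Y(R8) = 0.0004878+0.000j S between n1,n4
  Y(R9) = 0.2381+0.000j S between n5,n3
  I3: injects 0.0753 A into n1 (from n4)
  Y(R10) = 0.03861+0.000j S between n1,n0
  Y(C1) = 0.000+0.007106j S between n2,n1
  Y(L2) = 0.000-0.004738j S between n2,n6
  V1: constraint V(n5)−V(n1) = 29.1
  V2: constraint V(n3)−V(n0) = 11.3
Assemble and solve the 8×8 MNA system:
  V(n1)=-13.59-0.1404j  V(n2)=-16.38-23.73j  V(n3)=11.30+0.000j  V(n4)=4.437-1.793j  V(n5)=15.51-0.1404j  V(n6)=-7.153+5.772j
  i(V1)=-1.003+0.03343j  i(V2)=-1.088+0.6554j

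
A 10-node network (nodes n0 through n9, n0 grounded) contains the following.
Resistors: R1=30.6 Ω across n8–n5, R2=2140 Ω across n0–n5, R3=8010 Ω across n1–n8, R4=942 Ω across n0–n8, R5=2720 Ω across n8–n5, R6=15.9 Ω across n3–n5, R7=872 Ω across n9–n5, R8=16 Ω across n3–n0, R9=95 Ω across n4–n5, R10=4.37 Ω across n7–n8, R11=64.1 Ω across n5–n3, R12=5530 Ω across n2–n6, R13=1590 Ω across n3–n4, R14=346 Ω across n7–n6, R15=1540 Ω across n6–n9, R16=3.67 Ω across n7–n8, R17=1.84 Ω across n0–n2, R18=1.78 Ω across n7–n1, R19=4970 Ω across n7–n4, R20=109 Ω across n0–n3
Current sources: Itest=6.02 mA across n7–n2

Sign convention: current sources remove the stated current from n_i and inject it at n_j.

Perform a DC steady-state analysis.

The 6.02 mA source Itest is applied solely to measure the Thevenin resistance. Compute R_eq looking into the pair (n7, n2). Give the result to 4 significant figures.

R_eq = 56.17 Ω

Element admittances at DC:
  Y(R1) = 0.03268 S between n8,n5
  Y(R2) = 0.0004673 S between n0,n5
  Y(R3) = 0.0001248 S between n1,n8
  Y(R4) = 0.001062 S between n0,n8
  Y(R5) = 0.0003676 S between n8,n5
  Y(R6) = 0.06289 S between n3,n5
  Y(R7) = 0.001147 S between n9,n5
  Y(R8) = 0.06250 S between n3,n0
  Y(R9) = 0.01053 S between n4,n5
  Y(R10) = 0.2288 S between n7,n8
  Y(R11) = 0.01560 S between n5,n3
  Y(R12) = 0.0001808 S between n2,n6
  Y(R13) = 0.0006289 S between n3,n4
  Y(R14) = 0.002890 S between n7,n6
  Y(R15) = 0.0006494 S between n6,n9
  Y(R16) = 0.2725 S between n7,n8
  Y(R17) = 0.5435 S between n0,n2
  Y(R18) = 0.5618 S between n7,n1
  Y(R19) = 0.0002012 S between n7,n4
  Y(R20) = 0.009174 S between n0,n3
  Itest: injects 0.00602 A into n2 (from n7)
Assemble and solve the 9×9 MNA system:
  V(n1)=-0.3271  V(n2)=0.01098  V(n3)=-0.07760  V(n4)=-0.1472  V(n5)=-0.1479  V(n6)=-0.2883  V(n7)=-0.3271  V(n8)=-0.3154  V(n9)=-0.1987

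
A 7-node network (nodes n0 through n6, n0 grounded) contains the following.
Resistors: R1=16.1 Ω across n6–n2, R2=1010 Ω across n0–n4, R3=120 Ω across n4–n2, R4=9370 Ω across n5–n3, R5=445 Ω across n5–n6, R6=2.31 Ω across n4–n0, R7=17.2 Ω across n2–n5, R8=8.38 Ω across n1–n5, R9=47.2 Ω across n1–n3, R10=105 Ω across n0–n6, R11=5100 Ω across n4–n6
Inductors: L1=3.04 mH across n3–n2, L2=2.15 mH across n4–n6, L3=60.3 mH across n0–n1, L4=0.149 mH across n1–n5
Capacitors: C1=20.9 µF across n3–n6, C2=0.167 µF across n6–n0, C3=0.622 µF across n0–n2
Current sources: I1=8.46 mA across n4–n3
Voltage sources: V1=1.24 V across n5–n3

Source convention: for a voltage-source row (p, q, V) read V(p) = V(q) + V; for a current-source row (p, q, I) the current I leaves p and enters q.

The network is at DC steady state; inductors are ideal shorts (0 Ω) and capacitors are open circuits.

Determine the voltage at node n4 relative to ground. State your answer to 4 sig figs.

-0.1856 V

MNA unknowns: 6 node voltages V₁..V_6 plus 5 source currents (L1, L2, L3, L4, V1)
R1: Y=0.06211 on G[6,2]
L1: row V3−V2=0, i_L1 at 3,2
R2: Y=0.0009901 on G[0,4]
R3: Y=0.008333 on G[4,2]
C1: Y=0.000 on G[3,6]
R4: Y=0.0001067 on G[5,3]
C2: Y=0.000 on G[6,0]
R5: Y=0.002247 on G[5,6]
I1: z[4]−=0.00846, z[3]+=0.00846
C3: Y=0.000 on G[0,2]
R6: Y=0.4329 on G[4,0]
R7: Y=0.05814 on G[2,5]
R8: Y=0.1193 on G[1,5]
R9: Y=0.02119 on G[1,3]
L2: row V4−V6=0, i_L2 at 4,6
R10: Y=0.009524 on G[0,6]
L3: row V0−V1=0, i_L3 at 0,1
R11: Y=0.0001961 on G[4,6]
L4: row V1−V5=0, i_L4 at 1,5
V1: row V5−V3=1.24, i_V1 at 5,3
solve → V1=0.000, V2=-1.240, V3=-1.240, V4=-0.1856, V5=0.000, V6=-0.1856
aux → i_L1=-0.1464, i_L2=0.06330, i_L3=-0.08232, i_L4=-0.1086, i_V1=-0.1812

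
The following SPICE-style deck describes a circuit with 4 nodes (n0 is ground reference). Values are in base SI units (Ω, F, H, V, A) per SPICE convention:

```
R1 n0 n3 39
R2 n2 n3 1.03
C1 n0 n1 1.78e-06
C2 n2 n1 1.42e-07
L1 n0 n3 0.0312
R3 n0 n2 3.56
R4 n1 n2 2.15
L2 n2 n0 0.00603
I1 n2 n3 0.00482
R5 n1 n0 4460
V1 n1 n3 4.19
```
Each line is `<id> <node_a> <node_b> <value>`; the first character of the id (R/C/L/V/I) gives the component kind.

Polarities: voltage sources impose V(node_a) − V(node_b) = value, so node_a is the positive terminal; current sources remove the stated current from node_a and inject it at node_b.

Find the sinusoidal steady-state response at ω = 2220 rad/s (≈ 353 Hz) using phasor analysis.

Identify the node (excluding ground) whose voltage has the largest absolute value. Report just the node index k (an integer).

1

MNA unknowns: 3 node voltages V₁..V_3 plus 1 source current (V1)
R1: Y=0.02564+0.000j on G[0,3]
R2: Y=0.9709+0.000j on G[2,3]
C1: Y=0.000+0.003952j on G[0,1]
C2: Y=0.000+0.0003152j on G[2,1]
L1: Y=0.000-0.01444j on G[0,3]
R3: Y=0.2809+0.000j on G[0,2]
R4: Y=0.4651+0.000j on G[1,2]
L2: Y=0.000-0.07470j on G[2,0]
I1: z[2]−=0.00482, z[3]+=0.00482
R5: Y=0.0002242+0.000j on G[1,0]
V1: row V1−V3=4.19, i_V1 at 1,3
solve → V1=2.985-0.08200j, V2=0.1273-0.06252j, V3=-1.205-0.08200j
aux → i_V1=-1.330-0.003619j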